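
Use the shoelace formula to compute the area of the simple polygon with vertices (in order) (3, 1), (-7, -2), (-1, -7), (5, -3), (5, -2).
Area = 51

Shoelace formula: Area = (1/2) |Σ_i (x_i · y_{i+1} − x_{i+1} · y_i)| (indices mod n). Compute each cross term:
  (3)(-2) − (-7)(1) = 1
  (-7)(-7) − (-1)(-2) = 47
  (-1)(-3) − (5)(-7) = 38
  (5)(-2) − (5)(-3) = 5
  (5)(1) − (3)(-2) = 11
Sum = 102, so (signed) Area = 102/2 = 51, |Area| = 51.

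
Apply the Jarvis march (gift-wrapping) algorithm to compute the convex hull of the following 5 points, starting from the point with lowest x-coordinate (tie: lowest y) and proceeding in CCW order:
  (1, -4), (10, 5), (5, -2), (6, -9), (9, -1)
Hull (CCW) = [(1, -4), (6, -9), (9, -1), (10, 5)]

Jarvis march: at each step, from the current hull vertex p, select the next vertex q as the point such that every other point lies strictly to the left of (or on) the directed line p → q. (Equivalently: for every other point r, the cross product (q − p) × (r − p) ≥ 0.)
Starting point (lowest x, tie lowest y): (1, -4). Wrap until returning to start. Resulting hull: (1, -4), (6, -9), (9, -1), (10, 5).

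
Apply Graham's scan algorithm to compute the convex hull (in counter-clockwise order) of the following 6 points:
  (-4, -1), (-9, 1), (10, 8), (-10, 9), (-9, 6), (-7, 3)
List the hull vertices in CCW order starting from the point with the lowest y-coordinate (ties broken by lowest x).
Hull (CCW) = [(-4, -1), (10, 8), (-10, 9), (-9, 1)]

Graham scan procedure:
  1. Find the pivot p₀ = point with lowest y (tie → lowest x): (-4, -1).
  2. Sort the remaining points by polar angle around p₀.
  3. Walk through sorted points, maintaining a stack; pop the top while the last three entries make a non-left turn (cross product ≤ 0).
  4. Final stack is the convex hull in CCW order: (-4, -1), (10, 8), (-10, 9), (-9, 1).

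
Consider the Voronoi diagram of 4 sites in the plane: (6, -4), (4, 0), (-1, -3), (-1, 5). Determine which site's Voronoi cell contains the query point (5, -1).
Nearest site = (4, 0)

The Voronoi cell of site s contains exactly those query points closer to s than to any other site. Compute squared distances from q = (5, -1) to each site:
  (4 − 5)² + (0 − -1)² = 2
  (6 − 5)² + (-4 − -1)² = 10
  (-1 − 5)² + (-3 − -1)² = 40
  (-1 − 5)² + (5 − -1)² = 72
Minimum is attained by (4, 0), so q lies in its Voronoi cell.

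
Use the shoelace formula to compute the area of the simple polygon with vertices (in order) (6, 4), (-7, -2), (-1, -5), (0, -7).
Area = 49

Shoelace formula: Area = (1/2) |Σ_i (x_i · y_{i+1} − x_{i+1} · y_i)| (indices mod n). Compute each cross term:
  (6)(-2) − (-7)(4) = 16
  (-7)(-5) − (-1)(-2) = 33
  (-1)(-7) − (0)(-5) = 7
  (0)(4) − (6)(-7) = 42
Sum = 98, so (signed) Area = 98/2 = 49, |Area| = 49.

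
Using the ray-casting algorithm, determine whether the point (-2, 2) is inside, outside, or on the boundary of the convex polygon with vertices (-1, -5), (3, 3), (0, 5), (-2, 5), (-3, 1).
The point (-2, 2) lies strictly inside the polygon

Cast a horizontal ray to the right from the query point and count how many polygon edges it crosses (each edge strictly once or zero times, handled with the usual half-open convention). 
Parity of crossings → odd ⇒ inside.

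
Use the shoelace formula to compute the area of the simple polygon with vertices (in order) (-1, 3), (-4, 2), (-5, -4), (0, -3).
Area = 24

Shoelace formula: Area = (1/2) |Σ_i (x_i · y_{i+1} − x_{i+1} · y_i)| (indices mod n). Compute each cross term:
  (-1)(2) − (-4)(3) = 10
  (-4)(-4) − (-5)(2) = 26
  (-5)(-3) − (0)(-4) = 15
  (0)(3) − (-1)(-3) = -3
Sum = 48, so (signed) Area = 48/2 = 24, |Area| = 24.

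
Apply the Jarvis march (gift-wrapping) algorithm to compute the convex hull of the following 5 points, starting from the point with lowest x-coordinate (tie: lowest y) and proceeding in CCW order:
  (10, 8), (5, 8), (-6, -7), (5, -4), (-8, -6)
Hull (CCW) = [(-8, -6), (-6, -7), (5, -4), (10, 8), (5, 8)]

Jarvis march: at each step, from the current hull vertex p, select the next vertex q as the point such that every other point lies strictly to the left of (or on) the directed line p → q. (Equivalently: for every other point r, the cross product (q − p) × (r − p) ≥ 0.)
Starting point (lowest x, tie lowest y): (-8, -6). Wrap until returning to start. Resulting hull: (-8, -6), (-6, -7), (5, -4), (10, 8), (5, 8).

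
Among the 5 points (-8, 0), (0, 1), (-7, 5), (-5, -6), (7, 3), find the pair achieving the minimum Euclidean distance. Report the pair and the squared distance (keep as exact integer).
Pair = ((-8, 0), (-7, 5)); squared distance = 26

Compute all C(5, 2) = 10 pairwise squared distances (x_i − x_j)² + (y_i − y_j)². The minimum is 26, attained by the pair ((-8, 0), (-7, 5)).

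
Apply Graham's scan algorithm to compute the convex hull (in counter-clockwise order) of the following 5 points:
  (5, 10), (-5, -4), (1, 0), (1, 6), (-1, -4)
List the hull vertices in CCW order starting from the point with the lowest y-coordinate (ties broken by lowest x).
Hull (CCW) = [(-5, -4), (-1, -4), (1, 0), (5, 10), (1, 6)]

Graham scan procedure:
  1. Find the pivot p₀ = point with lowest y (tie → lowest x): (-5, -4).
  2. Sort the remaining points by polar angle around p₀.
  3. Walk through sorted points, maintaining a stack; pop the top while the last three entries make a non-left turn (cross product ≤ 0).
  4. Final stack is the convex hull in CCW order: (-5, -4), (-1, -4), (1, 0), (5, 10), (1, 6).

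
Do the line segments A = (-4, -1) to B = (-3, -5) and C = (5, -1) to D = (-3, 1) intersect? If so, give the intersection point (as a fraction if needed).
No (intersection of containing lines falls outside at least one segment)

Parametrize and solve: t = -3/5, s = 6/5. At least one of these is outside [0, 1], so the segments do not intersect.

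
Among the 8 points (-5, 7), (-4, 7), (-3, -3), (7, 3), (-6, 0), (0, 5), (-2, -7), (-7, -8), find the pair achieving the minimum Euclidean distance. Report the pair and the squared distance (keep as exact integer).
Pair = ((-5, 7), (-4, 7)); squared distance = 1

Compute all C(8, 2) = 28 pairwise squared distances (x_i − x_j)² + (y_i − y_j)². The minimum is 1, attained by the pair ((-5, 7), (-4, 7)).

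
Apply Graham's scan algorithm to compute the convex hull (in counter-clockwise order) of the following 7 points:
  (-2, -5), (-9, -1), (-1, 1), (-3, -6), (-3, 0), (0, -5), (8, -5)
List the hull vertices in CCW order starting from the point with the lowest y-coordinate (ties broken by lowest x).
Hull (CCW) = [(-3, -6), (8, -5), (-1, 1), (-9, -1)]

Graham scan procedure:
  1. Find the pivot p₀ = point with lowest y (tie → lowest x): (-3, -6).
  2. Sort the remaining points by polar angle around p₀.
  3. Walk through sorted points, maintaining a stack; pop the top while the last three entries make a non-left turn (cross product ≤ 0).
  4. Final stack is the convex hull in CCW order: (-3, -6), (8, -5), (-1, 1), (-9, -1).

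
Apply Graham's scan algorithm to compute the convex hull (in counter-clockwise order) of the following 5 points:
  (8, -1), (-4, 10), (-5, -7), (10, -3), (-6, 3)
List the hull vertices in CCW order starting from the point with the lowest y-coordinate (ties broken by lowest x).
Hull (CCW) = [(-5, -7), (10, -3), (8, -1), (-4, 10), (-6, 3)]

Graham scan procedure:
  1. Find the pivot p₀ = point with lowest y (tie → lowest x): (-5, -7).
  2. Sort the remaining points by polar angle around p₀.
  3. Walk through sorted points, maintaining a stack; pop the top while the last three entries make a non-left turn (cross product ≤ 0).
  4. Final stack is the convex hull in CCW order: (-5, -7), (10, -3), (8, -1), (-4, 10), (-6, 3).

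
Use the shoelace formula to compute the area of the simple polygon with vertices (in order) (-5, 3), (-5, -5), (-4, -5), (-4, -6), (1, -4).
Area = 27

Shoelace formula: Area = (1/2) |Σ_i (x_i · y_{i+1} − x_{i+1} · y_i)| (indices mod n). Compute each cross term:
  (-5)(-5) − (-5)(3) = 40
  (-5)(-5) − (-4)(-5) = 5
  (-4)(-6) − (-4)(-5) = 4
  (-4)(-4) − (1)(-6) = 22
  (1)(3) − (-5)(-4) = -17
Sum = 54, so (signed) Area = 54/2 = 27, |Area| = 27.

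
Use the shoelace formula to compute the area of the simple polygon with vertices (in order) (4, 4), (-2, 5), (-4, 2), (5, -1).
Area = 31

Shoelace formula: Area = (1/2) |Σ_i (x_i · y_{i+1} − x_{i+1} · y_i)| (indices mod n). Compute each cross term:
  (4)(5) − (-2)(4) = 28
  (-2)(2) − (-4)(5) = 16
  (-4)(-1) − (5)(2) = -6
  (5)(4) − (4)(-1) = 24
Sum = 62, so (signed) Area = 62/2 = 31, |Area| = 31.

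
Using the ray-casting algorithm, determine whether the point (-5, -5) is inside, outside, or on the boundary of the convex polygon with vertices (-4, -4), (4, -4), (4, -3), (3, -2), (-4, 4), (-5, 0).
The point (-5, -5) lies strictly outside the polygon

Cast a horizontal ray to the right from the query point and count how many polygon edges it crosses (each edge strictly once or zero times, handled with the usual half-open convention). 
Parity of crossings → even ⇒ outside.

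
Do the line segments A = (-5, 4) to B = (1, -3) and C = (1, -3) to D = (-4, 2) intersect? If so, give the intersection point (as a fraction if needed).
Yes; intersection at (1, -3) (t = 1 on AB, s = 0 on CD)

Parametrize AB as A + t(B − A) = (-5 + 6 t, 4 + -7 t) and CD as C + s(D − C) = (1 + -5 s, -3 + 5 s). Solve the linear system for (t, s). Determinant = 5 ≠ 0, so a unique intersection of the containing lines exists. Solution: t = 1, s = 0 — both in [0, 1], so the segments cross. Intersection point: (1, -3).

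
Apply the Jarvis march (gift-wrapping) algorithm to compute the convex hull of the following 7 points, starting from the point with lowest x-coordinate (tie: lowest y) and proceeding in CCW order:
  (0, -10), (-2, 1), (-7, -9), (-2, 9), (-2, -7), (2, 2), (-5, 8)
Hull (CCW) = [(-7, -9), (0, -10), (2, 2), (-2, 9), (-5, 8)]

Jarvis march: at each step, from the current hull vertex p, select the next vertex q as the point such that every other point lies strictly to the left of (or on) the directed line p → q. (Equivalently: for every other point r, the cross product (q − p) × (r − p) ≥ 0.)
Starting point (lowest x, tie lowest y): (-7, -9). Wrap until returning to start. Resulting hull: (-7, -9), (0, -10), (2, 2), (-2, 9), (-5, 8).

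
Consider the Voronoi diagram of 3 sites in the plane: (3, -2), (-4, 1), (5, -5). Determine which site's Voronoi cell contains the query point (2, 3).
Nearest site = (3, -2)

The Voronoi cell of site s contains exactly those query points closer to s than to any other site. Compute squared distances from q = (2, 3) to each site:
  (3 − 2)² + (-2 − 3)² = 26
  (-4 − 2)² + (1 − 3)² = 40
  (5 − 2)² + (-5 − 3)² = 73
Minimum is attained by (3, -2), so q lies in its Voronoi cell.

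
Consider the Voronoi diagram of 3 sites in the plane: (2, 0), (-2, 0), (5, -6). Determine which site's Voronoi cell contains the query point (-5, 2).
Nearest site = (-2, 0)

The Voronoi cell of site s contains exactly those query points closer to s than to any other site. Compute squared distances from q = (-5, 2) to each site:
  (-2 − -5)² + (0 − 2)² = 13
  (2 − -5)² + (0 − 2)² = 53
  (5 − -5)² + (-6 − 2)² = 164
Minimum is attained by (-2, 0), so q lies in its Voronoi cell.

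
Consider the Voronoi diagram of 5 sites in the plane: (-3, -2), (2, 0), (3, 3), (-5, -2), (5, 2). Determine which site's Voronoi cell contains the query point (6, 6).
Nearest site = (5, 2)

The Voronoi cell of site s contains exactly those query points closer to s than to any other site. Compute squared distances from q = (6, 6) to each site:
  (5 − 6)² + (2 − 6)² = 17
  (3 − 6)² + (3 − 6)² = 18
  (2 − 6)² + (0 − 6)² = 52
  (-3 − 6)² + (-2 − 6)² = 145
  (-5 − 6)² + (-2 − 6)² = 185
Minimum is attained by (5, 2), so q lies in its Voronoi cell.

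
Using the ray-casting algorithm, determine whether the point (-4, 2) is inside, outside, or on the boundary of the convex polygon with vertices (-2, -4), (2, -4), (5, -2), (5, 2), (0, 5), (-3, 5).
The point (-4, 2) lies strictly outside the polygon

Cast a horizontal ray to the right from the query point and count how many polygon edges it crosses (each edge strictly once or zero times, handled with the usual half-open convention). 
Parity of crossings → even ⇒ outside.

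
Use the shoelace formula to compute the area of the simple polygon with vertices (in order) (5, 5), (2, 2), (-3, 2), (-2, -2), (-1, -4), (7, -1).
Area = 95/2

Shoelace formula: Area = (1/2) |Σ_i (x_i · y_{i+1} − x_{i+1} · y_i)| (indices mod n). Compute each cross term:
  (5)(2) − (2)(5) = 0
  (2)(2) − (-3)(2) = 10
  (-3)(-2) − (-2)(2) = 10
  (-2)(-4) − (-1)(-2) = 6
  (-1)(-1) − (7)(-4) = 29
  (7)(5) − (5)(-1) = 40
Sum = 95, so (signed) Area = 95/2 = 95/2, |Area| = 95/2.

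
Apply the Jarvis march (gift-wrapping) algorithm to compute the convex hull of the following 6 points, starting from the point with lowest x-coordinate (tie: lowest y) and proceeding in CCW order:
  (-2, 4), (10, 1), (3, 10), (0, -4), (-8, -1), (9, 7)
Hull (CCW) = [(-8, -1), (0, -4), (10, 1), (9, 7), (3, 10)]

Jarvis march: at each step, from the current hull vertex p, select the next vertex q as the point such that every other point lies strictly to the left of (or on) the directed line p → q. (Equivalently: for every other point r, the cross product (q − p) × (r − p) ≥ 0.)
Starting point (lowest x, tie lowest y): (-8, -1). Wrap until returning to start. Resulting hull: (-8, -1), (0, -4), (10, 1), (9, 7), (3, 10).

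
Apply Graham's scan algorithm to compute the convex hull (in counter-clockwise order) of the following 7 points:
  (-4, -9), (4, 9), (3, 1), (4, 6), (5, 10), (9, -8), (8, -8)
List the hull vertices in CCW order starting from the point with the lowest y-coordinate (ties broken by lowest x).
Hull (CCW) = [(-4, -9), (9, -8), (5, 10), (4, 9)]

Graham scan procedure:
  1. Find the pivot p₀ = point with lowest y (tie → lowest x): (-4, -9).
  2. Sort the remaining points by polar angle around p₀.
  3. Walk through sorted points, maintaining a stack; pop the top while the last three entries make a non-left turn (cross product ≤ 0).
  4. Final stack is the convex hull in CCW order: (-4, -9), (9, -8), (5, 10), (4, 9).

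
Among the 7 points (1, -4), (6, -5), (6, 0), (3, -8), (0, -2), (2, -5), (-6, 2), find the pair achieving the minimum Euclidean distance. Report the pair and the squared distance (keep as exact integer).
Pair = ((1, -4), (2, -5)); squared distance = 2

Compute all C(7, 2) = 21 pairwise squared distances (x_i − x_j)² + (y_i − y_j)². The minimum is 2, attained by the pair ((1, -4), (2, -5)).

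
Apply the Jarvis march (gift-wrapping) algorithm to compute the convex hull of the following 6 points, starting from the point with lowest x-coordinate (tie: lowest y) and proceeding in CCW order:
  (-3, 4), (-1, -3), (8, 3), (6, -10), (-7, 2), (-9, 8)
Hull (CCW) = [(-9, 8), (-7, 2), (6, -10), (8, 3)]

Jarvis march: at each step, from the current hull vertex p, select the next vertex q as the point such that every other point lies strictly to the left of (or on) the directed line p → q. (Equivalently: for every other point r, the cross product (q − p) × (r − p) ≥ 0.)
Starting point (lowest x, tie lowest y): (-9, 8). Wrap until returning to start. Resulting hull: (-9, 8), (-7, 2), (6, -10), (8, 3).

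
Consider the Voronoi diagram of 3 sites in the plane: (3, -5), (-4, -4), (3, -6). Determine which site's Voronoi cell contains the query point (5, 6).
Nearest site = (3, -5)

The Voronoi cell of site s contains exactly those query points closer to s than to any other site. Compute squared distances from q = (5, 6) to each site:
  (3 − 5)² + (-5 − 6)² = 125
  (3 − 5)² + (-6 − 6)² = 148
  (-4 − 5)² + (-4 − 6)² = 181
Minimum is attained by (3, -5), so q lies in its Voronoi cell.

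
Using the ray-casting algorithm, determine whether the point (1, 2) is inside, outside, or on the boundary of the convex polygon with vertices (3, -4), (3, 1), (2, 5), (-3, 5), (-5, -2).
The point (1, 2) lies strictly inside the polygon

Cast a horizontal ray to the right from the query point and count how many polygon edges it crosses (each edge strictly once or zero times, handled with the usual half-open convention). 
Parity of crossings → odd ⇒ inside.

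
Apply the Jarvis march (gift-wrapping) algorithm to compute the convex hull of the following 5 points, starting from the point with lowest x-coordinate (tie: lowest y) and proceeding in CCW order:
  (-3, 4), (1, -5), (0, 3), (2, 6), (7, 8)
Hull (CCW) = [(-3, 4), (1, -5), (7, 8)]

Jarvis march: at each step, from the current hull vertex p, select the next vertex q as the point such that every other point lies strictly to the left of (or on) the directed line p → q. (Equivalently: for every other point r, the cross product (q − p) × (r − p) ≥ 0.)
Starting point (lowest x, tie lowest y): (-3, 4). Wrap until returning to start. Resulting hull: (-3, 4), (1, -5), (7, 8).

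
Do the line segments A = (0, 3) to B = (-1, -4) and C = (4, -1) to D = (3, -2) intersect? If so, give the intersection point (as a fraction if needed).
No (intersection of containing lines falls outside at least one segment)

Parametrize and solve: t = 4/3, s = 16/3. At least one of these is outside [0, 1], so the segments do not intersect.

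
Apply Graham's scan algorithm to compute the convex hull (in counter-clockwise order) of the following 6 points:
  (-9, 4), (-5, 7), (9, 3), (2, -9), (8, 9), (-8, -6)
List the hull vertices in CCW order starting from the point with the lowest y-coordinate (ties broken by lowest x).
Hull (CCW) = [(2, -9), (9, 3), (8, 9), (-5, 7), (-9, 4), (-8, -6)]

Graham scan procedure:
  1. Find the pivot p₀ = point with lowest y (tie → lowest x): (2, -9).
  2. Sort the remaining points by polar angle around p₀.
  3. Walk through sorted points, maintaining a stack; pop the top while the last three entries make a non-left turn (cross product ≤ 0).
  4. Final stack is the convex hull in CCW order: (2, -9), (9, 3), (8, 9), (-5, 7), (-9, 4), (-8, -6).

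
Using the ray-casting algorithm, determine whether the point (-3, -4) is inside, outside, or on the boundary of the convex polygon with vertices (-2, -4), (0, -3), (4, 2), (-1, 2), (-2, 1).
The point (-3, -4) lies strictly outside the polygon

Cast a horizontal ray to the right from the query point and count how many polygon edges it crosses (each edge strictly once or zero times, handled with the usual half-open convention). 
Parity of crossings → even ⇒ outside.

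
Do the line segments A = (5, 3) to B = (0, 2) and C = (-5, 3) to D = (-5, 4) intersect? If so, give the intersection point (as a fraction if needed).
No (intersection of containing lines falls outside at least one segment)

Parametrize and solve: t = 2, s = -2. At least one of these is outside [0, 1], so the segments do not intersect.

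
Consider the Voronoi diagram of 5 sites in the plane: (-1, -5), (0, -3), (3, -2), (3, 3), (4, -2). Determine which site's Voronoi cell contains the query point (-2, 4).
Nearest site = (3, 3)

The Voronoi cell of site s contains exactly those query points closer to s than to any other site. Compute squared distances from q = (-2, 4) to each site:
  (3 − -2)² + (3 − 4)² = 26
  (0 − -2)² + (-3 − 4)² = 53
  (3 − -2)² + (-2 − 4)² = 61
  (4 − -2)² + (-2 − 4)² = 72
  (-1 − -2)² + (-5 − 4)² = 82
Minimum is attained by (3, 3), so q lies in its Voronoi cell.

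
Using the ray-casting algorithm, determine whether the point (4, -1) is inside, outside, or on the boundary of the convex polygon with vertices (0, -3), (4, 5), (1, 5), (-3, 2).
The point (4, -1) lies strictly outside the polygon

Cast a horizontal ray to the right from the query point and count how many polygon edges it crosses (each edge strictly once or zero times, handled with the usual half-open convention). 
Parity of crossings → even ⇒ outside.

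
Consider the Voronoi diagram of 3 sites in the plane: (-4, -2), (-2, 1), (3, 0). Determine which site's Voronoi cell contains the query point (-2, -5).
Nearest site = (-4, -2)

The Voronoi cell of site s contains exactly those query points closer to s than to any other site. Compute squared distances from q = (-2, -5) to each site:
  (-4 − -2)² + (-2 − -5)² = 13
  (-2 − -2)² + (1 − -5)² = 36
  (3 − -2)² + (0 − -5)² = 50
Minimum is attained by (-4, -2), so q lies in its Voronoi cell.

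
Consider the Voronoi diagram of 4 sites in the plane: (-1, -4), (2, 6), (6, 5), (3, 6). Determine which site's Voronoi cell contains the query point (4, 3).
Nearest site = (6, 5)

The Voronoi cell of site s contains exactly those query points closer to s than to any other site. Compute squared distances from q = (4, 3) to each site:
  (6 − 4)² + (5 − 3)² = 8
  (3 − 4)² + (6 − 3)² = 10
  (2 − 4)² + (6 − 3)² = 13
  (-1 − 4)² + (-4 − 3)² = 74
Minimum is attained by (6, 5), so q lies in its Voronoi cell.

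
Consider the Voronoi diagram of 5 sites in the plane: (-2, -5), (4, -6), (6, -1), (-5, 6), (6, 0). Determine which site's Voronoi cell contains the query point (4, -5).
Nearest site = (4, -6)

The Voronoi cell of site s contains exactly those query points closer to s than to any other site. Compute squared distances from q = (4, -5) to each site:
  (4 − 4)² + (-6 − -5)² = 1
  (6 − 4)² + (-1 − -5)² = 20
  (6 − 4)² + (0 − -5)² = 29
  (-2 − 4)² + (-5 − -5)² = 36
  (-5 − 4)² + (6 − -5)² = 202
Minimum is attained by (4, -6), so q lies in its Voronoi cell.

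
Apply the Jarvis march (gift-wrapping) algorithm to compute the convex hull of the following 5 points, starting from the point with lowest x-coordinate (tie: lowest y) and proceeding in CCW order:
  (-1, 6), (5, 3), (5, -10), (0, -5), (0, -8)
Hull (CCW) = [(-1, 6), (0, -8), (5, -10), (5, 3)]

Jarvis march: at each step, from the current hull vertex p, select the next vertex q as the point such that every other point lies strictly to the left of (or on) the directed line p → q. (Equivalently: for every other point r, the cross product (q − p) × (r − p) ≥ 0.)
Starting point (lowest x, tie lowest y): (-1, 6). Wrap until returning to start. Resulting hull: (-1, 6), (0, -8), (5, -10), (5, 3).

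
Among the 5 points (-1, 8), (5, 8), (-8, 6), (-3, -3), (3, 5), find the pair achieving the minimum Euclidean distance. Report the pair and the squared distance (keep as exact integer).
Pair = ((5, 8), (3, 5)); squared distance = 13

Compute all C(5, 2) = 10 pairwise squared distances (x_i − x_j)² + (y_i − y_j)². The minimum is 13, attained by the pair ((5, 8), (3, 5)).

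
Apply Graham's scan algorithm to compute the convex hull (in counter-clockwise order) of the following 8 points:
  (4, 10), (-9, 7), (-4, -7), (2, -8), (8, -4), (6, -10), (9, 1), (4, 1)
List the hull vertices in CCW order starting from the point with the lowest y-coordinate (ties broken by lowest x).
Hull (CCW) = [(6, -10), (8, -4), (9, 1), (4, 10), (-9, 7), (-4, -7)]

Graham scan procedure:
  1. Find the pivot p₀ = point with lowest y (tie → lowest x): (6, -10).
  2. Sort the remaining points by polar angle around p₀.
  3. Walk through sorted points, maintaining a stack; pop the top while the last three entries make a non-left turn (cross product ≤ 0).
  4. Final stack is the convex hull in CCW order: (6, -10), (8, -4), (9, 1), (4, 10), (-9, 7), (-4, -7).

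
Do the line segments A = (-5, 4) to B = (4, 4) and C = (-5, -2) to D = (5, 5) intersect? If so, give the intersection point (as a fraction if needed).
Yes; intersection at (25/7, 4) (t = 20/21 on AB, s = 6/7 on CD)

Parametrize AB as A + t(B − A) = (-5 + 9 t, 4 + 0 t) and CD as C + s(D − C) = (-5 + 10 s, -2 + 7 s). Solve the linear system for (t, s). Determinant = -63 ≠ 0, so a unique intersection of the containing lines exists. Solution: t = 20/21, s = 6/7 — both in [0, 1], so the segments cross. Intersection point: (25/7, 4).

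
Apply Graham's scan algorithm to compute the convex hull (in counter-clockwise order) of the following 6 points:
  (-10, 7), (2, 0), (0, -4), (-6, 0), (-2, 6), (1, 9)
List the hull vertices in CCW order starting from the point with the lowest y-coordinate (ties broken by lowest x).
Hull (CCW) = [(0, -4), (2, 0), (1, 9), (-10, 7), (-6, 0)]

Graham scan procedure:
  1. Find the pivot p₀ = point with lowest y (tie → lowest x): (0, -4).
  2. Sort the remaining points by polar angle around p₀.
  3. Walk through sorted points, maintaining a stack; pop the top while the last three entries make a non-left turn (cross product ≤ 0).
  4. Final stack is the convex hull in CCW order: (0, -4), (2, 0), (1, 9), (-10, 7), (-6, 0).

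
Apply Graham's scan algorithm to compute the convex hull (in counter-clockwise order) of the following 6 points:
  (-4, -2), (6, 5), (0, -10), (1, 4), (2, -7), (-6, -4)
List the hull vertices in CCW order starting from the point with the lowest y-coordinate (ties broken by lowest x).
Hull (CCW) = [(0, -10), (2, -7), (6, 5), (1, 4), (-6, -4)]

Graham scan procedure:
  1. Find the pivot p₀ = point with lowest y (tie → lowest x): (0, -10).
  2. Sort the remaining points by polar angle around p₀.
  3. Walk through sorted points, maintaining a stack; pop the top while the last three entries make a non-left turn (cross product ≤ 0).
  4. Final stack is the convex hull in CCW order: (0, -10), (2, -7), (6, 5), (1, 4), (-6, -4).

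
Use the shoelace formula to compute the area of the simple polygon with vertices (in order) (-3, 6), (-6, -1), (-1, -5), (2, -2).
Area = 43

Shoelace formula: Area = (1/2) |Σ_i (x_i · y_{i+1} − x_{i+1} · y_i)| (indices mod n). Compute each cross term:
  (-3)(-1) − (-6)(6) = 39
  (-6)(-5) − (-1)(-1) = 29
  (-1)(-2) − (2)(-5) = 12
  (2)(6) − (-3)(-2) = 6
Sum = 86, so (signed) Area = 86/2 = 43, |Area| = 43.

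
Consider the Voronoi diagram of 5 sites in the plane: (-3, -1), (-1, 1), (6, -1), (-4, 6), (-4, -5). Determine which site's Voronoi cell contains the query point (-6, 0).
Nearest site = (-3, -1)

The Voronoi cell of site s contains exactly those query points closer to s than to any other site. Compute squared distances from q = (-6, 0) to each site:
  (-3 − -6)² + (-1 − 0)² = 10
  (-1 − -6)² + (1 − 0)² = 26
  (-4 − -6)² + (-5 − 0)² = 29
  (-4 − -6)² + (6 − 0)² = 40
  (6 − -6)² + (-1 − 0)² = 145
Minimum is attained by (-3, -1), so q lies in its Voronoi cell.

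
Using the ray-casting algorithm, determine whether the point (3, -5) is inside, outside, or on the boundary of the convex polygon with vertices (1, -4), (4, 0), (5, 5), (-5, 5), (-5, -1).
The point (3, -5) lies strictly outside the polygon

Cast a horizontal ray to the right from the query point and count how many polygon edges it crosses (each edge strictly once or zero times, handled with the usual half-open convention). 
Parity of crossings → even ⇒ outside.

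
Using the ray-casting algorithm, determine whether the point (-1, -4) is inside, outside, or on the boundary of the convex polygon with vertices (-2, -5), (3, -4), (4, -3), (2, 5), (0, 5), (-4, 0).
The point (-1, -4) lies strictly inside the polygon

Cast a horizontal ray to the right from the query point and count how many polygon edges it crosses (each edge strictly once or zero times, handled with the usual half-open convention). 
Parity of crossings → odd ⇒ inside.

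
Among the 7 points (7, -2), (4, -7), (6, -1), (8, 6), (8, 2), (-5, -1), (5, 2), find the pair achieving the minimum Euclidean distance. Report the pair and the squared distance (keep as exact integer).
Pair = ((7, -2), (6, -1)); squared distance = 2

Compute all C(7, 2) = 21 pairwise squared distances (x_i − x_j)² + (y_i − y_j)². The minimum is 2, attained by the pair ((7, -2), (6, -1)).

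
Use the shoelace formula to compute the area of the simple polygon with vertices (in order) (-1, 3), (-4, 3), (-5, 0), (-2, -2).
Area = 13

Shoelace formula: Area = (1/2) |Σ_i (x_i · y_{i+1} − x_{i+1} · y_i)| (indices mod n). Compute each cross term:
  (-1)(3) − (-4)(3) = 9
  (-4)(0) − (-5)(3) = 15
  (-5)(-2) − (-2)(0) = 10
  (-2)(3) − (-1)(-2) = -8
Sum = 26, so (signed) Area = 26/2 = 13, |Area| = 13.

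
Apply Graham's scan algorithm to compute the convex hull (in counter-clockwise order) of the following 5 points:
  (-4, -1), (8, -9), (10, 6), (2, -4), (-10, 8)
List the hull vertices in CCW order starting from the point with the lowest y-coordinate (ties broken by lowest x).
Hull (CCW) = [(8, -9), (10, 6), (-10, 8), (-4, -1)]

Graham scan procedure:
  1. Find the pivot p₀ = point with lowest y (tie → lowest x): (8, -9).
  2. Sort the remaining points by polar angle around p₀.
  3. Walk through sorted points, maintaining a stack; pop the top while the last three entries make a non-left turn (cross product ≤ 0).
  4. Final stack is the convex hull in CCW order: (8, -9), (10, 6), (-10, 8), (-4, -1).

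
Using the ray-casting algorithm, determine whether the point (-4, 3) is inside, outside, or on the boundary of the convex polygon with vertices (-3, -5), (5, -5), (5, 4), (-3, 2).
The point (-4, 3) lies strictly outside the polygon

Cast a horizontal ray to the right from the query point and count how many polygon edges it crosses (each edge strictly once or zero times, handled with the usual half-open convention). 
Parity of crossings → even ⇒ outside.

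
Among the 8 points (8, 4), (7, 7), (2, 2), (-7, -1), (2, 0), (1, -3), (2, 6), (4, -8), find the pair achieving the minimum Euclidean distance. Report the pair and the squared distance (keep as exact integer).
Pair = ((2, 2), (2, 0)); squared distance = 4

Compute all C(8, 2) = 28 pairwise squared distances (x_i − x_j)² + (y_i − y_j)². The minimum is 4, attained by the pair ((2, 2), (2, 0)).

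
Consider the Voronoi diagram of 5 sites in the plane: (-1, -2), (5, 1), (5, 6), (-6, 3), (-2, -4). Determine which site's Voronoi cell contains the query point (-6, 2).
Nearest site = (-6, 3)

The Voronoi cell of site s contains exactly those query points closer to s than to any other site. Compute squared distances from q = (-6, 2) to each site:
  (-6 − -6)² + (3 − 2)² = 1
  (-1 − -6)² + (-2 − 2)² = 41
  (-2 − -6)² + (-4 − 2)² = 52
  (5 − -6)² + (1 − 2)² = 122
  (5 − -6)² + (6 − 2)² = 137
Minimum is attained by (-6, 3), so q lies in its Voronoi cell.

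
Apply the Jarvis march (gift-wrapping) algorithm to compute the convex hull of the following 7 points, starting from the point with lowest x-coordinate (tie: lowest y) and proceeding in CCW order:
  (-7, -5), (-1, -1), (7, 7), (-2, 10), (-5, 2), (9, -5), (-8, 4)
Hull (CCW) = [(-8, 4), (-7, -5), (9, -5), (7, 7), (-2, 10)]

Jarvis march: at each step, from the current hull vertex p, select the next vertex q as the point such that every other point lies strictly to the left of (or on) the directed line p → q. (Equivalently: for every other point r, the cross product (q − p) × (r − p) ≥ 0.)
Starting point (lowest x, tie lowest y): (-8, 4). Wrap until returning to start. Resulting hull: (-8, 4), (-7, -5), (9, -5), (7, 7), (-2, 10).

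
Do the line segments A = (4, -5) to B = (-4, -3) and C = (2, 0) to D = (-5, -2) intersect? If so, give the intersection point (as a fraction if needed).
No (intersection of containing lines falls outside at least one segment)

Parametrize and solve: t = 13/10, s = 6/5. At least one of these is outside [0, 1], so the segments do not intersect.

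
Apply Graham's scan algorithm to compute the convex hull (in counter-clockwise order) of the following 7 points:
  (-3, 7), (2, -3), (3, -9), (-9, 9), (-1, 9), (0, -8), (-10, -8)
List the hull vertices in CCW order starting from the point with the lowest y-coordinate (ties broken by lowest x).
Hull (CCW) = [(3, -9), (2, -3), (-1, 9), (-9, 9), (-10, -8)]

Graham scan procedure:
  1. Find the pivot p₀ = point with lowest y (tie → lowest x): (3, -9).
  2. Sort the remaining points by polar angle around p₀.
  3. Walk through sorted points, maintaining a stack; pop the top while the last three entries make a non-left turn (cross product ≤ 0).
  4. Final stack is the convex hull in CCW order: (3, -9), (2, -3), (-1, 9), (-9, 9), (-10, -8).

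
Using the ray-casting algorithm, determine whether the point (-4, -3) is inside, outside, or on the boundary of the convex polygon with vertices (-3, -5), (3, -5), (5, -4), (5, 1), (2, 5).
The point (-4, -3) lies strictly outside the polygon

Cast a horizontal ray to the right from the query point and count how many polygon edges it crosses (each edge strictly once or zero times, handled with the usual half-open convention). 
Parity of crossings → even ⇒ outside.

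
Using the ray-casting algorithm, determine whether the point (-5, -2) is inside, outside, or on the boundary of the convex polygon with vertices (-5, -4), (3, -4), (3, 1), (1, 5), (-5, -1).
The point (-5, -2) lies on the polygon boundary

Boundary check: the query satisfies the collinearity and bounding-box conditions for some polygon edge, so it lies exactly on the boundary.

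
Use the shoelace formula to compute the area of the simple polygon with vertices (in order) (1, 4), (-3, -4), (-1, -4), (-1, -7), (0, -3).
Area = 25/2

Shoelace formula: Area = (1/2) |Σ_i (x_i · y_{i+1} − x_{i+1} · y_i)| (indices mod n). Compute each cross term:
  (1)(-4) − (-3)(4) = 8
  (-3)(-4) − (-1)(-4) = 8
  (-1)(-7) − (-1)(-4) = 3
  (-1)(-3) − (0)(-7) = 3
  (0)(4) − (1)(-3) = 3
Sum = 25, so (signed) Area = 25/2 = 25/2, |Area| = 25/2.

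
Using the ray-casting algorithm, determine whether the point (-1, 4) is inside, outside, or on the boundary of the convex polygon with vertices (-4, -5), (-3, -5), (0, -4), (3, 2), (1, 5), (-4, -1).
The point (-1, 4) lies strictly outside the polygon

Cast a horizontal ray to the right from the query point and count how many polygon edges it crosses (each edge strictly once or zero times, handled with the usual half-open convention). 
Parity of crossings → even ⇒ outside.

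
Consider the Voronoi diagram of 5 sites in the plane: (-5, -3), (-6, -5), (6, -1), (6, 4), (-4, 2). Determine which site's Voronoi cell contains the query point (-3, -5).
Nearest site = (-5, -3)

The Voronoi cell of site s contains exactly those query points closer to s than to any other site. Compute squared distances from q = (-3, -5) to each site:
  (-5 − -3)² + (-3 − -5)² = 8
  (-6 − -3)² + (-5 − -5)² = 9
  (-4 − -3)² + (2 − -5)² = 50
  (6 − -3)² + (-1 − -5)² = 97
  (6 − -3)² + (4 − -5)² = 162
Minimum is attained by (-5, -3), so q lies in its Voronoi cell.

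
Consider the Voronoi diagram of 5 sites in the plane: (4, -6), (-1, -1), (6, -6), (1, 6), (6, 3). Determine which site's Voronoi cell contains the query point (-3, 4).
Nearest site = (1, 6)

The Voronoi cell of site s contains exactly those query points closer to s than to any other site. Compute squared distances from q = (-3, 4) to each site:
  (1 − -3)² + (6 − 4)² = 20
  (-1 − -3)² + (-1 − 4)² = 29
  (6 − -3)² + (3 − 4)² = 82
  (4 − -3)² + (-6 − 4)² = 149
  (6 − -3)² + (-6 − 4)² = 181
Minimum is attained by (1, 6), so q lies in its Voronoi cell.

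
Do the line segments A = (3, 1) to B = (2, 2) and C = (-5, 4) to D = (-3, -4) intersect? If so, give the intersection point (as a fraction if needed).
No (intersection of containing lines falls outside at least one segment)

Parametrize and solve: t = 29/3, s = -5/6. At least one of these is outside [0, 1], so the segments do not intersect.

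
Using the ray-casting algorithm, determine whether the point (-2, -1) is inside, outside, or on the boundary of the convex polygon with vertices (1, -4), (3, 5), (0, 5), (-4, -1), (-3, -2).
The point (-2, -1) lies strictly inside the polygon

Cast a horizontal ray to the right from the query point and count how many polygon edges it crosses (each edge strictly once or zero times, handled with the usual half-open convention). 
Parity of crossings → odd ⇒ inside.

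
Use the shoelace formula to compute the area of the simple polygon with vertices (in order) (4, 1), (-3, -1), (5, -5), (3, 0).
Area = 37/2

Shoelace formula: Area = (1/2) |Σ_i (x_i · y_{i+1} − x_{i+1} · y_i)| (indices mod n). Compute each cross term:
  (4)(-1) − (-3)(1) = -1
  (-3)(-5) − (5)(-1) = 20
  (5)(0) − (3)(-5) = 15
  (3)(1) − (4)(0) = 3
Sum = 37, so (signed) Area = 37/2 = 37/2, |Area| = 37/2.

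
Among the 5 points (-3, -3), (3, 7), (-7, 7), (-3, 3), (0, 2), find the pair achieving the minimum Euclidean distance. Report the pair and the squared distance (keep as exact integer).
Pair = ((-3, 3), (0, 2)); squared distance = 10

Compute all C(5, 2) = 10 pairwise squared distances (x_i − x_j)² + (y_i − y_j)². The minimum is 10, attained by the pair ((-3, 3), (0, 2)).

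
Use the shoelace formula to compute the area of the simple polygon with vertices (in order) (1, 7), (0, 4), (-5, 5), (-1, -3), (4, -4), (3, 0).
Area = 93/2

Shoelace formula: Area = (1/2) |Σ_i (x_i · y_{i+1} − x_{i+1} · y_i)| (indices mod n). Compute each cross term:
  (1)(4) − (0)(7) = 4
  (0)(5) − (-5)(4) = 20
  (-5)(-3) − (-1)(5) = 20
  (-1)(-4) − (4)(-3) = 16
  (4)(0) − (3)(-4) = 12
  (3)(7) − (1)(0) = 21
Sum = 93, so (signed) Area = 93/2 = 93/2, |Area| = 93/2.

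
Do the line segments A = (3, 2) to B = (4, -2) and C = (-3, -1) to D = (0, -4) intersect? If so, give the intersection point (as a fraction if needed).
No (intersection of containing lines falls outside at least one segment)

Parametrize and solve: t = 3, s = 3. At least one of these is outside [0, 1], so the segments do not intersect.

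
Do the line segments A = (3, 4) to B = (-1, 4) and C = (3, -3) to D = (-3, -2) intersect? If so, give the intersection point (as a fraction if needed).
No (intersection of containing lines falls outside at least one segment)

Parametrize and solve: t = 21/2, s = 7. At least one of these is outside [0, 1], so the segments do not intersect.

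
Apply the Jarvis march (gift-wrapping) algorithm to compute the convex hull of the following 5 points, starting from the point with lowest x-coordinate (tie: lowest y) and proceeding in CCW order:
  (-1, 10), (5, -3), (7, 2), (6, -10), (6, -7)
Hull (CCW) = [(-1, 10), (6, -10), (7, 2)]

Jarvis march: at each step, from the current hull vertex p, select the next vertex q as the point such that every other point lies strictly to the left of (or on) the directed line p → q. (Equivalently: for every other point r, the cross product (q − p) × (r − p) ≥ 0.)
Starting point (lowest x, tie lowest y): (-1, 10). Wrap until returning to start. Resulting hull: (-1, 10), (6, -10), (7, 2).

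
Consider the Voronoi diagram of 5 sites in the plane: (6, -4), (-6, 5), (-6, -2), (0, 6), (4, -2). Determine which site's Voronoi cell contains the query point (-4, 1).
Nearest site = (-6, -2)

The Voronoi cell of site s contains exactly those query points closer to s than to any other site. Compute squared distances from q = (-4, 1) to each site:
  (-6 − -4)² + (-2 − 1)² = 13
  (-6 − -4)² + (5 − 1)² = 20
  (0 − -4)² + (6 − 1)² = 41
  (4 − -4)² + (-2 − 1)² = 73
  (6 − -4)² + (-4 − 1)² = 125
Minimum is attained by (-6, -2), so q lies in its Voronoi cell.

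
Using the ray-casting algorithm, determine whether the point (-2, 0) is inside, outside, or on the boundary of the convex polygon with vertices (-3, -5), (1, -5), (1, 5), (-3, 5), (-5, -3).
The point (-2, 0) lies strictly inside the polygon

Cast a horizontal ray to the right from the query point and count how many polygon edges it crosses (each edge strictly once or zero times, handled with the usual half-open convention). 
Parity of crossings → odd ⇒ inside.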